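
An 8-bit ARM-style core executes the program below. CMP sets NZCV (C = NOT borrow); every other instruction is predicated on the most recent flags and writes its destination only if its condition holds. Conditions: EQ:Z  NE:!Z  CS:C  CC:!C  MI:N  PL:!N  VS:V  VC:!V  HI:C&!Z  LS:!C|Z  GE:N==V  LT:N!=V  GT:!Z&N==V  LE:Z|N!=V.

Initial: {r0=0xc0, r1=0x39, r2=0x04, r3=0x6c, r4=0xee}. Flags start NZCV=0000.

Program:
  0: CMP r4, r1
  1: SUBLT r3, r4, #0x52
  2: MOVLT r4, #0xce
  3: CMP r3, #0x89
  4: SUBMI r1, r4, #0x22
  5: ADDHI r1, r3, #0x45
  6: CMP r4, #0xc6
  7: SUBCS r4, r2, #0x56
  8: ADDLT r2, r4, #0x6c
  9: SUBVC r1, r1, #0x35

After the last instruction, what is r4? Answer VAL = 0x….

VAL = 0xae

0: ✓ CMP  NZCV=1010
1: ✓ SUBLT  r3←0x9c
2: ✓ MOVLT  r4←0xce
3: ✓ CMP  NZCV=0010
4: · SUBMI
5: ✓ ADDHI  r1←0xe1
6: ✓ CMP  NZCV=0010
7: ✓ SUBCS  r4←0xae
8: · ADDLT
9: ✓ SUBVC  r1←0xac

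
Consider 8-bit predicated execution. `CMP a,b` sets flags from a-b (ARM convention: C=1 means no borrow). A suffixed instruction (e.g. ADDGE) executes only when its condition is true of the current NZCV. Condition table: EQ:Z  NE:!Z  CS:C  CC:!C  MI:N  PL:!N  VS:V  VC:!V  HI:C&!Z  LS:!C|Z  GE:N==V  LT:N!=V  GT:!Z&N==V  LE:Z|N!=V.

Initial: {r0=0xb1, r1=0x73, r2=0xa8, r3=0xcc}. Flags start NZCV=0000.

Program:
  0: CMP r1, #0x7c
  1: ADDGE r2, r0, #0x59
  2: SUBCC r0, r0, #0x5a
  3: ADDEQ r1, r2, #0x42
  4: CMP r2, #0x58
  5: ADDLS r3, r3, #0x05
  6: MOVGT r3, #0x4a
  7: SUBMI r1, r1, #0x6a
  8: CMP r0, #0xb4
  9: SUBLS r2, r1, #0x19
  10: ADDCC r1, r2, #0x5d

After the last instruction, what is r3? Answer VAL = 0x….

VAL = 0xcc

0: ✓ CMP  NZCV=1000
1: · ADDGE
2: ✓ SUBCC  r0←0x57
3: · ADDEQ
4: ✓ CMP  NZCV=0011
5: · ADDLS
6: · MOVGT
7: · SUBMI
8: ✓ CMP  NZCV=1001
9: ✓ SUBLS  r2←0x5a
10: ✓ ADDCC  r1←0xb7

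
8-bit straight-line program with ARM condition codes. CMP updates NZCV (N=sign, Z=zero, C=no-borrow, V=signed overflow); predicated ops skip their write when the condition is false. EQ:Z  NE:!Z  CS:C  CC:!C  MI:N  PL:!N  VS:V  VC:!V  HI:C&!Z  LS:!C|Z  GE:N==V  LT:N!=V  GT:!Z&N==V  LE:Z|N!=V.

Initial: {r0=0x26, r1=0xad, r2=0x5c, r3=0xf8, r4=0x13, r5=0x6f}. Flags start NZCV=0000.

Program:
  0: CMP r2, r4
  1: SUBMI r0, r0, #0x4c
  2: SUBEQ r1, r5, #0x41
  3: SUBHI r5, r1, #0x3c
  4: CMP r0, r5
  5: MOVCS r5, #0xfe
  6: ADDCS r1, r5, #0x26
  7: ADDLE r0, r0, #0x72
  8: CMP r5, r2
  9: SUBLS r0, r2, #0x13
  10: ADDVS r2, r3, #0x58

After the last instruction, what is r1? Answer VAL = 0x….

VAL = 0xad

0: ✓ CMP  NZCV=0010
1: · SUBMI
2: · SUBEQ
3: ✓ SUBHI  r5←0x71
4: ✓ CMP  NZCV=1000
5: · MOVCS
6: · ADDCS
7: ✓ ADDLE  r0←0x98
8: ✓ CMP  NZCV=0010
9: · SUBLS
10: · ADDVS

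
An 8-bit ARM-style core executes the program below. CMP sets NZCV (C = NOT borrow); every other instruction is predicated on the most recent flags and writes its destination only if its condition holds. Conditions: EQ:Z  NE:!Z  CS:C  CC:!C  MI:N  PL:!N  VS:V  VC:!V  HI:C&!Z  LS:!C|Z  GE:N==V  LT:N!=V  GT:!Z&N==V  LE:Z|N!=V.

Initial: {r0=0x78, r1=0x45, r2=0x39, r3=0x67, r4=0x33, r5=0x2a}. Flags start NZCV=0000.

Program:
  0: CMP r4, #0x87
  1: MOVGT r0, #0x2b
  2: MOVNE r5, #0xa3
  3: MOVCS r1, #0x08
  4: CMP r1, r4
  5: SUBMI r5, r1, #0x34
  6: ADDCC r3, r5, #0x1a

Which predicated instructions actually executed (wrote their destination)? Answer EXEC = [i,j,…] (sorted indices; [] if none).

EXEC = [1,2]

0: ✓ CMP  NZCV=1001
1: ✓ MOVGT  r0←0x2b
2: ✓ MOVNE  r5←0xa3
3: · MOVCS
4: ✓ CMP  NZCV=0010
5: · SUBMI
6: · ADDCC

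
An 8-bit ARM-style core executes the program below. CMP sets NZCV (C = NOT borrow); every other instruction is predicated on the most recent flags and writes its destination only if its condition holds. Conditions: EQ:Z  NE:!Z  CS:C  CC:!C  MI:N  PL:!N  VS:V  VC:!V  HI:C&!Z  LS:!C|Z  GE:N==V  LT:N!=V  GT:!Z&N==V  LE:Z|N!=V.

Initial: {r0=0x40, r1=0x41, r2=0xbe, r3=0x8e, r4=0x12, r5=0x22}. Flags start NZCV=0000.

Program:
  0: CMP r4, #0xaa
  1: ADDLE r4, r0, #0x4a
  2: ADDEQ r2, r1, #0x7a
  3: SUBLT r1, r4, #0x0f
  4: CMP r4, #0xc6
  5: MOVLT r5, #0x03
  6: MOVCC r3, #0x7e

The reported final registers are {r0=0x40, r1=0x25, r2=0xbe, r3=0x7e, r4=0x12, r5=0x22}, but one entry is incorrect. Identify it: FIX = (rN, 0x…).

[0] flags=0000 → (cmp)
[1] flags=0000 LE?F → skip
[2] flags=0000 EQ?F → skip
[3] flags=0000 LT?F → skip
[4] flags=0000 → (cmp)
[5] flags=0000 LT?F → skip
[6] flags=0000 CC?T → r3=0x7e

FIX = (r1, 0x41)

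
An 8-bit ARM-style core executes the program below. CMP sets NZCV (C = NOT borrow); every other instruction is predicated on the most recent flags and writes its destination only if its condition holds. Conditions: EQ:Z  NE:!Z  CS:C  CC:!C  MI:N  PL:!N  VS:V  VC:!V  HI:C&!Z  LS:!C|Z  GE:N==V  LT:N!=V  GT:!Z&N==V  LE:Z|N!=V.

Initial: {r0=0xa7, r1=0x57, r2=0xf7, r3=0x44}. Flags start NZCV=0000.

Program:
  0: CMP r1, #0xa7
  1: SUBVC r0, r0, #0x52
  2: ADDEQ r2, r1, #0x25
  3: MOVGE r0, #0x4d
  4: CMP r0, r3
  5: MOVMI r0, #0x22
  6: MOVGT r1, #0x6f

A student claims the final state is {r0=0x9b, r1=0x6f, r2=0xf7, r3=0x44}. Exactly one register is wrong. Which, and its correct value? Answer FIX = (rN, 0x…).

[0] flags=1001 → (cmp)
[1] flags=1001 VC?F → skip
[2] flags=1001 EQ?F → skip
[3] flags=1001 GE?T → r0=0x4d
[4] flags=0010 → (cmp)
[5] flags=0010 MI?F → skip
[6] flags=0010 GT?T → r1=0x6f

FIX = (r0, 0x4d)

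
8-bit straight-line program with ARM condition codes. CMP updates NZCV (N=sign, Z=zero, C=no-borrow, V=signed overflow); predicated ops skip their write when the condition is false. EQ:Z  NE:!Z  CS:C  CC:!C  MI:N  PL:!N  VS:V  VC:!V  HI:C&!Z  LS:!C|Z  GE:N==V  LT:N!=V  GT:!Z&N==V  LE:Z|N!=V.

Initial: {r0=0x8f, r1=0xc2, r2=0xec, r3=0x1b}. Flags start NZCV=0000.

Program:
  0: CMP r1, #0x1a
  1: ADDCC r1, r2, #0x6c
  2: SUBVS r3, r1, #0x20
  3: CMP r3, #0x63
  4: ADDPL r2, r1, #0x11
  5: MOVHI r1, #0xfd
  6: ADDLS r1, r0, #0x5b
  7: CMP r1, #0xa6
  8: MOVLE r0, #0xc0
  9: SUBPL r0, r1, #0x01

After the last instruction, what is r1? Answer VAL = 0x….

VAL = 0xea

[0] flags=1010 → (cmp)
[1] flags=1010 CC?F → skip
[2] flags=1010 VS?F → skip
[3] flags=1000 → (cmp)
[4] flags=1000 PL?F → skip
[5] flags=1000 HI?F → skip
[6] flags=1000 LS?T → r1=0xea
[7] flags=0010 → (cmp)
[8] flags=0010 LE?F → skip
[9] flags=0010 PL?T → r0=0xe9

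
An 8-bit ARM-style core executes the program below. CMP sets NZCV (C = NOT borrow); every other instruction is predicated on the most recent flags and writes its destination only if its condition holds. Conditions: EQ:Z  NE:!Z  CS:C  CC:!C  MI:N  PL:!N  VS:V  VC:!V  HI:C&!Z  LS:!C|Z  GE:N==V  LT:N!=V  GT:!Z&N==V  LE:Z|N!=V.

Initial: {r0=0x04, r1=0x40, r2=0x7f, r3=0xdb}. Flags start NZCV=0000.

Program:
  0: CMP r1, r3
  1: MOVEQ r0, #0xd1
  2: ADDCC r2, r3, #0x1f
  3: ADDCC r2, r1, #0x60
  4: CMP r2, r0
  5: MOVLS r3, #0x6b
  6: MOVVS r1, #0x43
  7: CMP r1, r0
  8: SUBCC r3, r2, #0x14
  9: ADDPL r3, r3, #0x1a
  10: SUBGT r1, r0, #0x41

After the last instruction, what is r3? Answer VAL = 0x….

VAL = 0xf5

0: ✓ CMP  NZCV=0000
1: · MOVEQ
2: ✓ ADDCC  r2←0xfa
3: ✓ ADDCC  r2←0xa0
4: ✓ CMP  NZCV=1010
5: · MOVLS
6: · MOVVS
7: ✓ CMP  NZCV=0010
8: · SUBCC
9: ✓ ADDPL  r3←0xf5
10: ✓ SUBGT  r1←0xc3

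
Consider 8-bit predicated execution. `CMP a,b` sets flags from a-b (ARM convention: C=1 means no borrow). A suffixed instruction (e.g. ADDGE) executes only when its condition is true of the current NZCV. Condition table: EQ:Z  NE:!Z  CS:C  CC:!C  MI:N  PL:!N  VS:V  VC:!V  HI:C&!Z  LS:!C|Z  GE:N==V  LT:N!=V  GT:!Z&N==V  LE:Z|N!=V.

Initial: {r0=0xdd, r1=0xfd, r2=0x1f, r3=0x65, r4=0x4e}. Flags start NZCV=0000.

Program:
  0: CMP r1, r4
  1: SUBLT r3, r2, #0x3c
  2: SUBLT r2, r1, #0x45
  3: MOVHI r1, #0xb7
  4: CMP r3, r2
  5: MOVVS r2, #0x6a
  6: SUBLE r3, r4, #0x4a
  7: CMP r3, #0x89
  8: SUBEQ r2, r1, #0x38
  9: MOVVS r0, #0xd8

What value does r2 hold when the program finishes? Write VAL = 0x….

VAL = 0xb8

[0] flags=1010 → (cmp)
[1] flags=1010 LT?T → r3=0xe3
[2] flags=1010 LT?T → r2=0xb8
[3] flags=1010 HI?T → r1=0xb7
[4] flags=0010 → (cmp)
[5] flags=0010 VS?F → skip
[6] flags=0010 LE?F → skip
[7] flags=0010 → (cmp)
[8] flags=0010 EQ?F → skip
[9] flags=0010 VS?F → skip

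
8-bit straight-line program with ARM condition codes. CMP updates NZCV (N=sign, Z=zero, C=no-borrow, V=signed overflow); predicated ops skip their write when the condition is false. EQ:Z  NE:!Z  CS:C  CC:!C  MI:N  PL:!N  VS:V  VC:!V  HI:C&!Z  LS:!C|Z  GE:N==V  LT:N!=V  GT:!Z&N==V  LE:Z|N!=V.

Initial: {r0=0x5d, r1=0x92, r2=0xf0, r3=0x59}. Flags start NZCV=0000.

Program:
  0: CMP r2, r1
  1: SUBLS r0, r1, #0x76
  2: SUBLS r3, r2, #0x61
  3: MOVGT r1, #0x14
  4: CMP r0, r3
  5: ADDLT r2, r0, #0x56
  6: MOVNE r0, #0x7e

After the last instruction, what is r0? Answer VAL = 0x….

[0] flags=0010 → (cmp)
[1] flags=0010 LS?F → skip
[2] flags=0010 LS?F → skip
[3] flags=0010 GT?T → r1=0x14
[4] flags=0010 → (cmp)
[5] flags=0010 LT?F → skip
[6] flags=0010 NE?T → r0=0x7e

VAL = 0x7e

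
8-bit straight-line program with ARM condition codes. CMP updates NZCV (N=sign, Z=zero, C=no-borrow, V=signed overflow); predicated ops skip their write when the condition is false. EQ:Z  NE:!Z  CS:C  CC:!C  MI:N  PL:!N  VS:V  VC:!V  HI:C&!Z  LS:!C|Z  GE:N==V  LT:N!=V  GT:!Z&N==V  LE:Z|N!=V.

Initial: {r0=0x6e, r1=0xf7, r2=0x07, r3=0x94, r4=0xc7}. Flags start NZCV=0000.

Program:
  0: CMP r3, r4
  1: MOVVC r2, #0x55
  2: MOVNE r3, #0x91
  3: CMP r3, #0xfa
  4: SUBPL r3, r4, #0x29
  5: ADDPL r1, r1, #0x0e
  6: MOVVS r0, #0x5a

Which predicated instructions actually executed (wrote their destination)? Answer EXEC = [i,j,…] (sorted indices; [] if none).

EXEC = [1,2]

0: ✓ CMP  NZCV=1000
1: ✓ MOVVC  r2←0x55
2: ✓ MOVNE  r3←0x91
3: ✓ CMP  NZCV=1000
4: · SUBPL
5: · ADDPL
6: · MOVVS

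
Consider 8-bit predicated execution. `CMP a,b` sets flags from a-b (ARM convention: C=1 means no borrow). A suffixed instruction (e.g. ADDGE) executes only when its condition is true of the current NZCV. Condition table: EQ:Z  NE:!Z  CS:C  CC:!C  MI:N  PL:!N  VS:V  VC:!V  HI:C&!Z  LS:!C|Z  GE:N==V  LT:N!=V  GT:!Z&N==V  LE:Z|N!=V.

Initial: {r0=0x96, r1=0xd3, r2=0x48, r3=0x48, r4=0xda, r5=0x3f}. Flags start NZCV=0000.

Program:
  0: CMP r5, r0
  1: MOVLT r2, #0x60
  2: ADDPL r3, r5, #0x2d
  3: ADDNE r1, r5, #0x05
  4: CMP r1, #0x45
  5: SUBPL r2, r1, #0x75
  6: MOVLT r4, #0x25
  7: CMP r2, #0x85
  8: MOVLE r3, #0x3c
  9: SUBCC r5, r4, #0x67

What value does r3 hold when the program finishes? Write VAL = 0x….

0: ✓ CMP  NZCV=1001
1: · MOVLT
2: · ADDPL
3: ✓ ADDNE  r1←0x44
4: ✓ CMP  NZCV=1000
5: · SUBPL
6: ✓ MOVLT  r4←0x25
7: ✓ CMP  NZCV=1001
8: · MOVLE
9: ✓ SUBCC  r5←0xbe

VAL = 0x48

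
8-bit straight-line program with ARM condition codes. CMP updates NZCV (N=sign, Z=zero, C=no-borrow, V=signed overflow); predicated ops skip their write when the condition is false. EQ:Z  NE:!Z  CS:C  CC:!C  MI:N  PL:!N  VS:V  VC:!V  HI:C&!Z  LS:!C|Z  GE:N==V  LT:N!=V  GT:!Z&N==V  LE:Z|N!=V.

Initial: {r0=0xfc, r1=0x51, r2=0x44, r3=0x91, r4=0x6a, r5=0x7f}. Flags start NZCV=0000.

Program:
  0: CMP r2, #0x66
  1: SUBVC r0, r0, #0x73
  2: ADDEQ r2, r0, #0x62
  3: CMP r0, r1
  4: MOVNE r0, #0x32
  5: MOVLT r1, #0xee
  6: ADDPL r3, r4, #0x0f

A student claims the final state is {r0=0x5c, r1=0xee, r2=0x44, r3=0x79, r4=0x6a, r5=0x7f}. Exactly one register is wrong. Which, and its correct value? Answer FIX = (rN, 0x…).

FIX = (r0, 0x32)

[0] flags=1000 → (cmp)
[1] flags=1000 VC?T → r0=0x89
[2] flags=1000 EQ?F → skip
[3] flags=0011 → (cmp)
[4] flags=0011 NE?T → r0=0x32
[5] flags=0011 LT?T → r1=0xee
[6] flags=0011 PL?T → r3=0x79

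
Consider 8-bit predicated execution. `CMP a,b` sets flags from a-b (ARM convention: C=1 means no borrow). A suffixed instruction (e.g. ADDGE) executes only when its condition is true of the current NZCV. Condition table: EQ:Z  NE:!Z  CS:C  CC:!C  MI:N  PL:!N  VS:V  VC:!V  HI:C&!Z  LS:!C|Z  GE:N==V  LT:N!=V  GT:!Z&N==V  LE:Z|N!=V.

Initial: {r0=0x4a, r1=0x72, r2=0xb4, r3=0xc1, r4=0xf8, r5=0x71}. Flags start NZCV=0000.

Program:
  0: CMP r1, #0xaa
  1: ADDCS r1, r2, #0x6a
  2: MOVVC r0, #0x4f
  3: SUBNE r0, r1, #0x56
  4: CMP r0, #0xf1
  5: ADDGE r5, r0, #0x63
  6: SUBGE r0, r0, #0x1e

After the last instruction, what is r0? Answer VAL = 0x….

VAL = 0xfe

0: ✓ CMP  NZCV=1001
1: · ADDCS
2: · MOVVC
3: ✓ SUBNE  r0←0x1c
4: ✓ CMP  NZCV=0000
5: ✓ ADDGE  r5←0x7f
6: ✓ SUBGE  r0←0xfe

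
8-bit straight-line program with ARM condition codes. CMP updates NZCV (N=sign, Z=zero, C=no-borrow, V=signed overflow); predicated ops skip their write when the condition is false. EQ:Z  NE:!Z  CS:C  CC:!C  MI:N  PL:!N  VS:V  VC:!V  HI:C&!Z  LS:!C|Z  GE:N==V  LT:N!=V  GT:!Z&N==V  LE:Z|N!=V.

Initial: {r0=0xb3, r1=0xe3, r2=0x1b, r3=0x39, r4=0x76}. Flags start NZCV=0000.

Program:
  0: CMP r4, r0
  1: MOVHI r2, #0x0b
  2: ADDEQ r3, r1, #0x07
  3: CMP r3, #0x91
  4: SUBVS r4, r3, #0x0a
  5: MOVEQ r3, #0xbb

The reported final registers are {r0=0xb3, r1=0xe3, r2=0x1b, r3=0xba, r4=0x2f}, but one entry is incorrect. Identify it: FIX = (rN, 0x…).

0: ✓ CMP  NZCV=1001
1: · MOVHI
2: · ADDEQ
3: ✓ CMP  NZCV=1001
4: ✓ SUBVS  r4←0x2f
5: · MOVEQ

FIX = (r3, 0x39)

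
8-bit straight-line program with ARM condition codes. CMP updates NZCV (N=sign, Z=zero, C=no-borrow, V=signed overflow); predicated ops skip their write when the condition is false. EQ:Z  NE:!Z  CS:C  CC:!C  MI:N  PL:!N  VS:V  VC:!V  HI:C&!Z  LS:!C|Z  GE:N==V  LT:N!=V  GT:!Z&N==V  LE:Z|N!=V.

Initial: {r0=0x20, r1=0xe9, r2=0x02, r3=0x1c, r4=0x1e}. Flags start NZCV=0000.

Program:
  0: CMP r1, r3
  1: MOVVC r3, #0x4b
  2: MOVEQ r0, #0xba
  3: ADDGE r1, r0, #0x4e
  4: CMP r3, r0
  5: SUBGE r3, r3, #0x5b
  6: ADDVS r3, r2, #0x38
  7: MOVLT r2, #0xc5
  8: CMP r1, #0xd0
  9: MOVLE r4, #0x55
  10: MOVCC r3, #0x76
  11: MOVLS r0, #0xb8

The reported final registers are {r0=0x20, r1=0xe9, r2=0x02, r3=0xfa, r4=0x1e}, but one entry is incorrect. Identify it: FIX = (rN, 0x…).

0: ✓ CMP  NZCV=1010
1: ✓ MOVVC  r3←0x4b
2: · MOVEQ
3: · ADDGE
4: ✓ CMP  NZCV=0010
5: ✓ SUBGE  r3←0xf0
6: · ADDVS
7: · MOVLT
8: ✓ CMP  NZCV=0010
9: · MOVLE
10: · MOVCC
11: · MOVLS

FIX = (r3, 0xf0)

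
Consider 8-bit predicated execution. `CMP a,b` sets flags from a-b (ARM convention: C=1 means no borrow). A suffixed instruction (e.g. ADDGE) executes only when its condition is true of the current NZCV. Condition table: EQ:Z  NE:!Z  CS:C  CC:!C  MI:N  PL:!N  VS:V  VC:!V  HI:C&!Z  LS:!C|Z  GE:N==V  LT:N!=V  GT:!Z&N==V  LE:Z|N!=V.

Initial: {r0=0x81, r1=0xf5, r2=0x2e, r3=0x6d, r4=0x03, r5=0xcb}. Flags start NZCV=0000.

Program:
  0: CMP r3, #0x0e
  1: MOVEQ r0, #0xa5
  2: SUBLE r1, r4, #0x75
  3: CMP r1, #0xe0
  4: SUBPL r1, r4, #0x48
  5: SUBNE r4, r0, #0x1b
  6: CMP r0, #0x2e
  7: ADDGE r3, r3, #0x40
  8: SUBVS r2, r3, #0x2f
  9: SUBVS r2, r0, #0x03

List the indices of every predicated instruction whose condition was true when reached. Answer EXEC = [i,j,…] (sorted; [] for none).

EXEC = [4,5,8,9]

0: ✓ CMP  NZCV=0010
1: · MOVEQ
2: · SUBLE
3: ✓ CMP  NZCV=0010
4: ✓ SUBPL  r1←0xbb
5: ✓ SUBNE  r4←0x66
6: ✓ CMP  NZCV=0011
7: · ADDGE
8: ✓ SUBVS  r2←0x3e
9: ✓ SUBVS  r2←0x7e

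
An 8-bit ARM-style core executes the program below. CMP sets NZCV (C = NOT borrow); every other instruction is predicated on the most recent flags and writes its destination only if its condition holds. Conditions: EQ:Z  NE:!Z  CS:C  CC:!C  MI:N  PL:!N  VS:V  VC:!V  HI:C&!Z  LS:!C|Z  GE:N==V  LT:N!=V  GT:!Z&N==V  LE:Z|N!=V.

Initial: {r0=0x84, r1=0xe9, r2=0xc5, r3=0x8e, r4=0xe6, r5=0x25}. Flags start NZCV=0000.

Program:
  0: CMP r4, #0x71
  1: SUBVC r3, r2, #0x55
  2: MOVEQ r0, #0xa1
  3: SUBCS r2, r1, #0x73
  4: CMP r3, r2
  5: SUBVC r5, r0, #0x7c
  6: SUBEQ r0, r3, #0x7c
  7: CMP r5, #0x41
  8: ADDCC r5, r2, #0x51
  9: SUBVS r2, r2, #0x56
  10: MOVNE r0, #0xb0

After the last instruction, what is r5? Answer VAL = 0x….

0: ✓ CMP  NZCV=0011
1: · SUBVC
2: · MOVEQ
3: ✓ SUBCS  r2←0x76
4: ✓ CMP  NZCV=0011
5: · SUBVC
6: · SUBEQ
7: ✓ CMP  NZCV=1000
8: ✓ ADDCC  r5←0xc7
9: · SUBVS
10: ✓ MOVNE  r0←0xb0

VAL = 0xc7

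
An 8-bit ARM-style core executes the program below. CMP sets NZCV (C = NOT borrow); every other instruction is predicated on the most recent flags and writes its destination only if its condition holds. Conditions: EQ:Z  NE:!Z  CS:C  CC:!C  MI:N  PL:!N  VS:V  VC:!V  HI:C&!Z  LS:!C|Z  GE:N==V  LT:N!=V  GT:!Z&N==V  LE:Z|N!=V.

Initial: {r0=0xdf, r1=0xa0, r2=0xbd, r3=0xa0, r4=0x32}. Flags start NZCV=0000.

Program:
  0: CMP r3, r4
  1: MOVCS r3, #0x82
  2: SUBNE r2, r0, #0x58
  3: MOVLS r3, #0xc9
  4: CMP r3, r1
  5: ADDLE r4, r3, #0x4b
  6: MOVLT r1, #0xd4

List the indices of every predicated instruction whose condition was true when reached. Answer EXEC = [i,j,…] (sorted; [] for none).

[0] flags=0011 → (cmp)
[1] flags=0011 CS?T → r3=0x82
[2] flags=0011 NE?T → r2=0x87
[3] flags=0011 LS?F → skip
[4] flags=1000 → (cmp)
[5] flags=1000 LE?T → r4=0xcd
[6] flags=1000 LT?T → r1=0xd4

EXEC = [1,2,5,6]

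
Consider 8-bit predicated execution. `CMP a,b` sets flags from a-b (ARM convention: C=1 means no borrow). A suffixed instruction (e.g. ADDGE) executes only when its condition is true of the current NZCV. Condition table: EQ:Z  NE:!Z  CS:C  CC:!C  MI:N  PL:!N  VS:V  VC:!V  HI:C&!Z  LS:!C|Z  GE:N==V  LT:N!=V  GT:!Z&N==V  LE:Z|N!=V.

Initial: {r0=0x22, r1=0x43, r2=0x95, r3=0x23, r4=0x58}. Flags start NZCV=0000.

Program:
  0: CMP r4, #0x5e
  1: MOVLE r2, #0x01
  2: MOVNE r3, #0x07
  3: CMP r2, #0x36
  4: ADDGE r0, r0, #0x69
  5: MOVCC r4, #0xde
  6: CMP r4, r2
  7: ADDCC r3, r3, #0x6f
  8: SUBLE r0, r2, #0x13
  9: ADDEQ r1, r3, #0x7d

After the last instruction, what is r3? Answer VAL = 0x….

VAL = 0x07

0: ✓ CMP  NZCV=1000
1: ✓ MOVLE  r2←0x01
2: ✓ MOVNE  r3←0x07
3: ✓ CMP  NZCV=1000
4: · ADDGE
5: ✓ MOVCC  r4←0xde
6: ✓ CMP  NZCV=1010
7: · ADDCC
8: ✓ SUBLE  r0←0xee
9: · ADDEQ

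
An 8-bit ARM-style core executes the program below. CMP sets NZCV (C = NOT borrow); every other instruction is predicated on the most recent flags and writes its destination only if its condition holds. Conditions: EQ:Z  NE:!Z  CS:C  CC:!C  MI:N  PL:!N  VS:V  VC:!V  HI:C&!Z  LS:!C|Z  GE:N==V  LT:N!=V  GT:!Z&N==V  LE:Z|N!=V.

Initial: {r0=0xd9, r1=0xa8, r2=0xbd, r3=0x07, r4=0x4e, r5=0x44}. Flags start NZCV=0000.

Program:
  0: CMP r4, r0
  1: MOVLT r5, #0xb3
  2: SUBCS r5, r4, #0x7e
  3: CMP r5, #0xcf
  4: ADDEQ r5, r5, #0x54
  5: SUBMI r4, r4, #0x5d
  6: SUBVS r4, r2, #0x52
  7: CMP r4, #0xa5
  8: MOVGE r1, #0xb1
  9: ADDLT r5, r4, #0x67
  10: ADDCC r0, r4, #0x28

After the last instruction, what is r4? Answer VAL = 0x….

[0] flags=0000 → (cmp)
[1] flags=0000 LT?F → skip
[2] flags=0000 CS?F → skip
[3] flags=0000 → (cmp)
[4] flags=0000 EQ?F → skip
[5] flags=0000 MI?F → skip
[6] flags=0000 VS?F → skip
[7] flags=1001 → (cmp)
[8] flags=1001 GE?T → r1=0xb1
[9] flags=1001 LT?F → skip
[10] flags=1001 CC?T → r0=0x76

VAL = 0x4e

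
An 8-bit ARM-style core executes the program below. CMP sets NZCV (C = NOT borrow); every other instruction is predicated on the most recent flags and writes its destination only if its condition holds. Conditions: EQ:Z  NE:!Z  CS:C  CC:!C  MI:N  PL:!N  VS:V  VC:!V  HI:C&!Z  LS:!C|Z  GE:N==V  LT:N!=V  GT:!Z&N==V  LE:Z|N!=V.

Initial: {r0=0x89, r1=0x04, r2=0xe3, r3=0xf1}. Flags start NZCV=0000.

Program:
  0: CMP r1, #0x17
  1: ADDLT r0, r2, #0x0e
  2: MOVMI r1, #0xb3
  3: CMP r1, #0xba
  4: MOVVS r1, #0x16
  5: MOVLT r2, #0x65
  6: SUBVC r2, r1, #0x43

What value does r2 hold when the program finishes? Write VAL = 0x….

VAL = 0x70

0: ✓ CMP  NZCV=1000
1: ✓ ADDLT  r0←0xf1
2: ✓ MOVMI  r1←0xb3
3: ✓ CMP  NZCV=1000
4: · MOVVS
5: ✓ MOVLT  r2←0x65
6: ✓ SUBVC  r2←0x70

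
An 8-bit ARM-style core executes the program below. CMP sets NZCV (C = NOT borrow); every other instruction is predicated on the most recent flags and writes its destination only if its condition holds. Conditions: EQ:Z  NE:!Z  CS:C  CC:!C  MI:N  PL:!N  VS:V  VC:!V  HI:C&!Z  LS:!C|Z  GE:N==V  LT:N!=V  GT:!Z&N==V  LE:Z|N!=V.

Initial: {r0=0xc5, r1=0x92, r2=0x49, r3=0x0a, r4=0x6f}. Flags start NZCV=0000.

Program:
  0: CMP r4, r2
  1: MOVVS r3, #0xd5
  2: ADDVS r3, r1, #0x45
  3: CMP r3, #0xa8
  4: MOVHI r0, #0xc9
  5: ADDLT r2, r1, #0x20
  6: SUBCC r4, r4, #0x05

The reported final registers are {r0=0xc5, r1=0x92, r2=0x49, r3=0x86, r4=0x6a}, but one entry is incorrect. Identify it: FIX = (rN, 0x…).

FIX = (r3, 0x0a)

[0] flags=0010 → (cmp)
[1] flags=0010 VS?F → skip
[2] flags=0010 VS?F → skip
[3] flags=0000 → (cmp)
[4] flags=0000 HI?F → skip
[5] flags=0000 LT?F → skip
[6] flags=0000 CC?T → r4=0x6a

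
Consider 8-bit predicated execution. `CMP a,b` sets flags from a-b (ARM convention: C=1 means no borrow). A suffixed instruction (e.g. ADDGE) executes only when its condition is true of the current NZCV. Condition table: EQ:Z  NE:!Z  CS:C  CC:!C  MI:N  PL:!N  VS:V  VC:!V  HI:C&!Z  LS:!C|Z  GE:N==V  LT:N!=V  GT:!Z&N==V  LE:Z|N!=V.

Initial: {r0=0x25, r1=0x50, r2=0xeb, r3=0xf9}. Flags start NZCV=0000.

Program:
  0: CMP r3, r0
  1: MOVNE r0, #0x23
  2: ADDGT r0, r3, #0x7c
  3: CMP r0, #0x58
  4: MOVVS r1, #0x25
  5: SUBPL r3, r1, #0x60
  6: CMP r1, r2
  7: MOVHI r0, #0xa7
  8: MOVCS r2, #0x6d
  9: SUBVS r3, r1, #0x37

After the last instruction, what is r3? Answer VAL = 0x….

VAL = 0xf9

[0] flags=1010 → (cmp)
[1] flags=1010 NE?T → r0=0x23
[2] flags=1010 GT?F → skip
[3] flags=1000 → (cmp)
[4] flags=1000 VS?F → skip
[5] flags=1000 PL?F → skip
[6] flags=0000 → (cmp)
[7] flags=0000 HI?F → skip
[8] flags=0000 CS?F → skip
[9] flags=0000 VS?F → skip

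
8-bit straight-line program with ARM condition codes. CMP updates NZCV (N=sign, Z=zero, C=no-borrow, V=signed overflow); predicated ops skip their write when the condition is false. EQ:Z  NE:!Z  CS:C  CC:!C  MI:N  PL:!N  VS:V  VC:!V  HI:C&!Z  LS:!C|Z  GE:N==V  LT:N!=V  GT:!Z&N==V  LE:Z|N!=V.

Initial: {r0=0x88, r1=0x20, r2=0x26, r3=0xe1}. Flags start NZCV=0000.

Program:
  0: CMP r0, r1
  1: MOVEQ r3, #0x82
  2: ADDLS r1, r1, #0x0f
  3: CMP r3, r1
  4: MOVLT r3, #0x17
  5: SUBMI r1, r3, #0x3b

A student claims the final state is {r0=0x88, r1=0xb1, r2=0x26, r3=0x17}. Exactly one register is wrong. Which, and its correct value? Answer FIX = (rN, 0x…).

0: ✓ CMP  NZCV=0011
1: · MOVEQ
2: · ADDLS
3: ✓ CMP  NZCV=1010
4: ✓ MOVLT  r3←0x17
5: ✓ SUBMI  r1←0xdc

FIX = (r1, 0xdc)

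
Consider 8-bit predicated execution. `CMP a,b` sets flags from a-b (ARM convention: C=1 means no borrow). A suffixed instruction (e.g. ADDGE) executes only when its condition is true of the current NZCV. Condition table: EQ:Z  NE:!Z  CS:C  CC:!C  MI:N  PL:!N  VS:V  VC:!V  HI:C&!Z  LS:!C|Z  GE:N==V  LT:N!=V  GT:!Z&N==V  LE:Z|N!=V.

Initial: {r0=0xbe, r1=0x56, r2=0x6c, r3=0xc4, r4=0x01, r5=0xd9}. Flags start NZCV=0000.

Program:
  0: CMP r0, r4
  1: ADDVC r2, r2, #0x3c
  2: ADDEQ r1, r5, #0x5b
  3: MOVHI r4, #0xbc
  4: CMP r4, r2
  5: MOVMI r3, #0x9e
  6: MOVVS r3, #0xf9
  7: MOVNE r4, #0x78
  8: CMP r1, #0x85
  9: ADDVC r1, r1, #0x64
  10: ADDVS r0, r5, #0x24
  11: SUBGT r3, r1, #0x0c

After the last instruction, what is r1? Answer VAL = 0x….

VAL = 0x56

0: ✓ CMP  NZCV=1010
1: ✓ ADDVC  r2←0xa8
2: · ADDEQ
3: ✓ MOVHI  r4←0xbc
4: ✓ CMP  NZCV=0010
5: · MOVMI
6: · MOVVS
7: ✓ MOVNE  r4←0x78
8: ✓ CMP  NZCV=1001
9: · ADDVC
10: ✓ ADDVS  r0←0xfd
11: ✓ SUBGT  r3←0x4a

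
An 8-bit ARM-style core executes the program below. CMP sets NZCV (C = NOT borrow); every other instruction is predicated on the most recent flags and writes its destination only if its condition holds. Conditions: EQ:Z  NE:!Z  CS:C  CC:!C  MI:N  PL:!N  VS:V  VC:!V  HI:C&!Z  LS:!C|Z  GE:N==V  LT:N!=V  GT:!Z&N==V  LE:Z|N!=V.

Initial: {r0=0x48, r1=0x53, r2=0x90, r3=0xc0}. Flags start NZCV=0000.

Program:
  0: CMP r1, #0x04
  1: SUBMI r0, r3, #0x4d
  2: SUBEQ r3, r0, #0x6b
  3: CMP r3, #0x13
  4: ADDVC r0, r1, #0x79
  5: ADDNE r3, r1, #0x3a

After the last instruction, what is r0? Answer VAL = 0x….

VAL = 0xcc

0: ✓ CMP  NZCV=0010
1: · SUBMI
2: · SUBEQ
3: ✓ CMP  NZCV=1010
4: ✓ ADDVC  r0←0xcc
5: ✓ ADDNE  r3←0x8d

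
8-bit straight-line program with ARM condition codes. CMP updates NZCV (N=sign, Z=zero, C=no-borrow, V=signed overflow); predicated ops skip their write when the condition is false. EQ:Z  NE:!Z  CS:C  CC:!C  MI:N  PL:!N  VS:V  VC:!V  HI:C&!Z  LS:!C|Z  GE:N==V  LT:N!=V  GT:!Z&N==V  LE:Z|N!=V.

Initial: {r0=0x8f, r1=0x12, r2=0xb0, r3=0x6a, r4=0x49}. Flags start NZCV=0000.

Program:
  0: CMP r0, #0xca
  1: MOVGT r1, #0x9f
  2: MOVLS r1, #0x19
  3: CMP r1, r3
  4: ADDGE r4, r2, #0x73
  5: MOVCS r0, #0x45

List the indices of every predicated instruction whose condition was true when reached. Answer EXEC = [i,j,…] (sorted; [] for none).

EXEC = [2]

[0] flags=1000 → (cmp)
[1] flags=1000 GT?F → skip
[2] flags=1000 LS?T → r1=0x19
[3] flags=1000 → (cmp)
[4] flags=1000 GE?F → skip
[5] flags=1000 CS?F → skip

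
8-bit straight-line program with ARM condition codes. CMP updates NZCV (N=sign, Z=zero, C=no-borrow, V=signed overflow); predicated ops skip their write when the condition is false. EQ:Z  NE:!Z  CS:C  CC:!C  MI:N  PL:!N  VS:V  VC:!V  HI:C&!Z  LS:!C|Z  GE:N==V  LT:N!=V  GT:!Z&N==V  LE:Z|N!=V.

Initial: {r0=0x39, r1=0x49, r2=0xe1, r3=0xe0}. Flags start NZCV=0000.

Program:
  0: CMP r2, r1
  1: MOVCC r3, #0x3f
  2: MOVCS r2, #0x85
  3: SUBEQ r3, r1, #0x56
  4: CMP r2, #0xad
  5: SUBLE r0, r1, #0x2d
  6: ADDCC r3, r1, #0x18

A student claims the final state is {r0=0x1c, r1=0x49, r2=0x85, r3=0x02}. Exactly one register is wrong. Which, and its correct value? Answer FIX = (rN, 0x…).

[0] flags=1010 → (cmp)
[1] flags=1010 CC?F → skip
[2] flags=1010 CS?T → r2=0x85
[3] flags=1010 EQ?F → skip
[4] flags=1000 → (cmp)
[5] flags=1000 LE?T → r0=0x1c
[6] flags=1000 CC?T → r3=0x61

FIX = (r3, 0x61)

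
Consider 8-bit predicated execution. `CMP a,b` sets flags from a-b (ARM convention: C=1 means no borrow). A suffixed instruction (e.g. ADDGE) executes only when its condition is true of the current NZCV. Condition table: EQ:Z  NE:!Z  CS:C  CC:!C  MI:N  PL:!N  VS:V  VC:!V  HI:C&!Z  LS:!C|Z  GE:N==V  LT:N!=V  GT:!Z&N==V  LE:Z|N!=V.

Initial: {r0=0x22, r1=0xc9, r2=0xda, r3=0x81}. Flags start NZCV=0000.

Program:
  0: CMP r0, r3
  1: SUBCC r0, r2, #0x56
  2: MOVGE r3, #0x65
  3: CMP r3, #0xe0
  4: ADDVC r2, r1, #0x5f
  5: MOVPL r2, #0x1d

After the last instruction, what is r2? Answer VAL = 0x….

0: ✓ CMP  NZCV=1001
1: ✓ SUBCC  r0←0x84
2: ✓ MOVGE  r3←0x65
3: ✓ CMP  NZCV=1001
4: · ADDVC
5: · MOVPL

VAL = 0xda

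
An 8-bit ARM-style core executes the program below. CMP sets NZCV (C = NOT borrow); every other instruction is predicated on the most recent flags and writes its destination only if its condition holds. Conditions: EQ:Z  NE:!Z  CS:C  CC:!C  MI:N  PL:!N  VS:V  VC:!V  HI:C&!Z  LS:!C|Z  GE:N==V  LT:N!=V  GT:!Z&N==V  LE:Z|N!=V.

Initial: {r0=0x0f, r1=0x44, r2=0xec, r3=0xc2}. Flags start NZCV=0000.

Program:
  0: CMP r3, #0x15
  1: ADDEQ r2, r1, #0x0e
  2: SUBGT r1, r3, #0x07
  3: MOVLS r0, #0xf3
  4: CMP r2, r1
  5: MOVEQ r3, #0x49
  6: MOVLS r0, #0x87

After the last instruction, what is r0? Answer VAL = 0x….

VAL = 0x0f

[0] flags=1010 → (cmp)
[1] flags=1010 EQ?F → skip
[2] flags=1010 GT?F → skip
[3] flags=1010 LS?F → skip
[4] flags=1010 → (cmp)
[5] flags=1010 EQ?F → skip
[6] flags=1010 LS?F → skip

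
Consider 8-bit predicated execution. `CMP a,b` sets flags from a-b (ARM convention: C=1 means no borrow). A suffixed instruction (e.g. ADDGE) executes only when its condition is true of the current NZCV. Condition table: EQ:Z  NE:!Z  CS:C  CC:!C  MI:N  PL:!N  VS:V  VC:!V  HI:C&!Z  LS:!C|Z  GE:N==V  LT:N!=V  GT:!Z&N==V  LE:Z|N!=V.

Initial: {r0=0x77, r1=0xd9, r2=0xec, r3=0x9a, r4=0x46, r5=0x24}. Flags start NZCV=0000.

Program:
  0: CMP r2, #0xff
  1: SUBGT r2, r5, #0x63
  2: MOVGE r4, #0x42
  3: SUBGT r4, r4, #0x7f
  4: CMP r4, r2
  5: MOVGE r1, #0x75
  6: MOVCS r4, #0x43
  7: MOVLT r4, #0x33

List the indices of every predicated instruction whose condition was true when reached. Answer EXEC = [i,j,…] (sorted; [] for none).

[0] flags=1000 → (cmp)
[1] flags=1000 GT?F → skip
[2] flags=1000 GE?F → skip
[3] flags=1000 GT?F → skip
[4] flags=0000 → (cmp)
[5] flags=0000 GE?T → r1=0x75
[6] flags=0000 CS?F → skip
[7] flags=0000 LT?F → skip

EXEC = [5]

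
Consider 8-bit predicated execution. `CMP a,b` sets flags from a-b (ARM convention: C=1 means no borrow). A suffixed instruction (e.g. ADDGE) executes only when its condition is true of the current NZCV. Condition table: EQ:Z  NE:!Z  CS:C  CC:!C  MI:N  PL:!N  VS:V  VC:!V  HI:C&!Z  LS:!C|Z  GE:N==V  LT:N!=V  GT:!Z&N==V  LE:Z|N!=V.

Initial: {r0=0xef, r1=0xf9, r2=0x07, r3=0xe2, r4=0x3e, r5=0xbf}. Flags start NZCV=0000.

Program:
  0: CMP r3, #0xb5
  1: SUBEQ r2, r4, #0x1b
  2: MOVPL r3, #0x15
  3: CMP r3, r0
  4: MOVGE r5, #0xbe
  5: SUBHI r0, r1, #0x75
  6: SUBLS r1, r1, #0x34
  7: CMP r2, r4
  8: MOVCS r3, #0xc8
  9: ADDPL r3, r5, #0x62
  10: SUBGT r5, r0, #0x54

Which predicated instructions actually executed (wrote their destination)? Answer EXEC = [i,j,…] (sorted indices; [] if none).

0: ✓ CMP  NZCV=0010
1: · SUBEQ
2: ✓ MOVPL  r3←0x15
3: ✓ CMP  NZCV=0000
4: ✓ MOVGE  r5←0xbe
5: · SUBHI
6: ✓ SUBLS  r1←0xc5
7: ✓ CMP  NZCV=1000
8: · MOVCS
9: · ADDPL
10: · SUBGT

EXEC = [2,4,6]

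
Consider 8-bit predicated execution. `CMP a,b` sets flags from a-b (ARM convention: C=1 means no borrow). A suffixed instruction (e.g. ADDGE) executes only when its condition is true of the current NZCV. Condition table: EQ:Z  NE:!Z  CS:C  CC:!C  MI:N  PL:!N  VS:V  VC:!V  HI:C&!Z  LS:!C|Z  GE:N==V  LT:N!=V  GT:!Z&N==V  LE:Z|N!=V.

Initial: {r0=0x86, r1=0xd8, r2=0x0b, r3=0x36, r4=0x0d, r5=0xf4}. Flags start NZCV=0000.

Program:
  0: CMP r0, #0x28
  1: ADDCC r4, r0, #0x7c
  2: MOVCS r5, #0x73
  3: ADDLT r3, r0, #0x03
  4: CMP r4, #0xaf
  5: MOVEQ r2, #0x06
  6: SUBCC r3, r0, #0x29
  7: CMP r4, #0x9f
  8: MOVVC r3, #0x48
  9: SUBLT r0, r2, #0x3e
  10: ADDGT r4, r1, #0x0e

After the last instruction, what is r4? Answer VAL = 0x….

[0] flags=0011 → (cmp)
[1] flags=0011 CC?F → skip
[2] flags=0011 CS?T → r5=0x73
[3] flags=0011 LT?T → r3=0x89
[4] flags=0000 → (cmp)
[5] flags=0000 EQ?F → skip
[6] flags=0000 CC?T → r3=0x5d
[7] flags=0000 → (cmp)
[8] flags=0000 VC?T → r3=0x48
[9] flags=0000 LT?F → skip
[10] flags=0000 GT?T → r4=0xe6

VAL = 0xe6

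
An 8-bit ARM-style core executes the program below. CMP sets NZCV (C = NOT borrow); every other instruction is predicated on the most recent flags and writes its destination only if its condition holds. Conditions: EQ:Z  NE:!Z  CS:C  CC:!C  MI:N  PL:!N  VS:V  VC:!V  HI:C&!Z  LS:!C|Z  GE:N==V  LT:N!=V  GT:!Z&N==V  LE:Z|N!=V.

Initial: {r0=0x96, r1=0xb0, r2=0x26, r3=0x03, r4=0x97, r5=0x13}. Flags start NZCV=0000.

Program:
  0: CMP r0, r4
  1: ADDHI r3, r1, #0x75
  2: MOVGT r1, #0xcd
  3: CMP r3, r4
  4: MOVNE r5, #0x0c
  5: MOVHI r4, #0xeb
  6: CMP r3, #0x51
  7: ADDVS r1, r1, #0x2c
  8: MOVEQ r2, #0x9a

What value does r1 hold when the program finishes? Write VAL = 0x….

0: ✓ CMP  NZCV=1000
1: · ADDHI
2: · MOVGT
3: ✓ CMP  NZCV=0000
4: ✓ MOVNE  r5←0x0c
5: · MOVHI
6: ✓ CMP  NZCV=1000
7: · ADDVS
8: · MOVEQ

VAL = 0xb0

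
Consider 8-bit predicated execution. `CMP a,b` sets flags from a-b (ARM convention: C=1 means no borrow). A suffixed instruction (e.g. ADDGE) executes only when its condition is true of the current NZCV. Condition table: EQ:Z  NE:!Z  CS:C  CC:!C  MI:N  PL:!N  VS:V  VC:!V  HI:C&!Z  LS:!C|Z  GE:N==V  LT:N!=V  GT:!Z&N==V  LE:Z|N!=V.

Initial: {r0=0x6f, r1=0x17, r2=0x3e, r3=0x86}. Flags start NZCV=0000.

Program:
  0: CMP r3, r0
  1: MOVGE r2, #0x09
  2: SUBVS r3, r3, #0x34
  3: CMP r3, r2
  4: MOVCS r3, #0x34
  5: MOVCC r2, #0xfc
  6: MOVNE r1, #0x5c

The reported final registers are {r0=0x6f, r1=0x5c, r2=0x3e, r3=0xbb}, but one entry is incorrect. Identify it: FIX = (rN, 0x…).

FIX = (r3, 0x34)

[0] flags=0011 → (cmp)
[1] flags=0011 GE?F → skip
[2] flags=0011 VS?T → r3=0x52
[3] flags=0010 → (cmp)
[4] flags=0010 CS?T → r3=0x34
[5] flags=0010 CC?F → skip
[6] flags=0010 NE?T → r1=0x5c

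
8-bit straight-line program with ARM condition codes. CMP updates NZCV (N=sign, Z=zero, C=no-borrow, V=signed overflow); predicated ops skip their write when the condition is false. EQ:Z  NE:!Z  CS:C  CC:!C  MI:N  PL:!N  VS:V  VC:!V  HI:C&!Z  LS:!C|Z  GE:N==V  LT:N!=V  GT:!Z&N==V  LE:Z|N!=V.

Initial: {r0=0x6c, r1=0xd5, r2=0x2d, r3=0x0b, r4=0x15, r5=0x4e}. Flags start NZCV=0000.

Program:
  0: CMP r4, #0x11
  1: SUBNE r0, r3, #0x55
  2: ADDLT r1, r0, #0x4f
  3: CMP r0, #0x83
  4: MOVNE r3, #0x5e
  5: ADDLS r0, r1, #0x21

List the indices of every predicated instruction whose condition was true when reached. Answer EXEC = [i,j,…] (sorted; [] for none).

EXEC = [1,4]

[0] flags=0010 → (cmp)
[1] flags=0010 NE?T → r0=0xb6
[2] flags=0010 LT?F → skip
[3] flags=0010 → (cmp)
[4] flags=0010 NE?T → r3=0x5e
[5] flags=0010 LS?F → skip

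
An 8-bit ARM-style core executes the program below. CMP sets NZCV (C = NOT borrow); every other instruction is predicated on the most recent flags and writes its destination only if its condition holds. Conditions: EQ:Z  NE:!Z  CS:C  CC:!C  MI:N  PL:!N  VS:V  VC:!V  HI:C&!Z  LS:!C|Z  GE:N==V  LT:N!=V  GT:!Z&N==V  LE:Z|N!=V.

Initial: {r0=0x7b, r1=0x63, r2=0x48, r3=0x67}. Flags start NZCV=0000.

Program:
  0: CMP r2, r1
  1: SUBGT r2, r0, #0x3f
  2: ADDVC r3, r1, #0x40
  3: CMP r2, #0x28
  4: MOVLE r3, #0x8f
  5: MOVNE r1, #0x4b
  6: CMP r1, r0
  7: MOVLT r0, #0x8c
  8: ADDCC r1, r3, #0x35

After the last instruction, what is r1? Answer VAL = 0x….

0: ✓ CMP  NZCV=1000
1: · SUBGT
2: ✓ ADDVC  r3←0xa3
3: ✓ CMP  NZCV=0010
4: · MOVLE
5: ✓ MOVNE  r1←0x4b
6: ✓ CMP  NZCV=1000
7: ✓ MOVLT  r0←0x8c
8: ✓ ADDCC  r1←0xd8

VAL = 0xd8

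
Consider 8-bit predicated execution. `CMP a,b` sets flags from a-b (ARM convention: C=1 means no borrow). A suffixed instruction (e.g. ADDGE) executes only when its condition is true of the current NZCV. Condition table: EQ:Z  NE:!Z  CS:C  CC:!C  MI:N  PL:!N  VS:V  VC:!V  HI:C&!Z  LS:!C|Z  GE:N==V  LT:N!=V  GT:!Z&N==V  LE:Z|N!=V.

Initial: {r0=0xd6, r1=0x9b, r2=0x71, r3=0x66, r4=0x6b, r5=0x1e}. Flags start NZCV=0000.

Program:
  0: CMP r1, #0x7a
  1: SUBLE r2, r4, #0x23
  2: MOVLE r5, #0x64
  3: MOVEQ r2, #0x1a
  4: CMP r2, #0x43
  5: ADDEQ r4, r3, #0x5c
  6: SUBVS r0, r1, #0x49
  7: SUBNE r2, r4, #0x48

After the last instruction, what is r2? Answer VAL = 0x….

[0] flags=0011 → (cmp)
[1] flags=0011 LE?T → r2=0x48
[2] flags=0011 LE?T → r5=0x64
[3] flags=0011 EQ?F → skip
[4] flags=0010 → (cmp)
[5] flags=0010 EQ?F → skip
[6] flags=0010 VS?F → skip
[7] flags=0010 NE?T → r2=0x23

VAL = 0x23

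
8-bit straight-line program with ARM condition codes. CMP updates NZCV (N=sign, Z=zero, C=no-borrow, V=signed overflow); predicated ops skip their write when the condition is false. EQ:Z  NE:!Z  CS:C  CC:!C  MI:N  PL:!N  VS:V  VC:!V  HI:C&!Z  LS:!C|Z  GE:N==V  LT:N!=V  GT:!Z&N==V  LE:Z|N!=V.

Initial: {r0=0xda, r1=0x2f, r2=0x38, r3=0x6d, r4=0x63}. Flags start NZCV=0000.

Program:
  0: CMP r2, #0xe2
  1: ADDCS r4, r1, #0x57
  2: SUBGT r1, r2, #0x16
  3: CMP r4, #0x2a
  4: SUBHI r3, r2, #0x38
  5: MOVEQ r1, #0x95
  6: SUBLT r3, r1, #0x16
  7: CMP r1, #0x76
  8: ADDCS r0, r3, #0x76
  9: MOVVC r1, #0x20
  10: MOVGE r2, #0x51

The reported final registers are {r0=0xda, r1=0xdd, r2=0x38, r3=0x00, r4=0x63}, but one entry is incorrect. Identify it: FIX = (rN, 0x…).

FIX = (r1, 0x20)

[0] flags=0000 → (cmp)
[1] flags=0000 CS?F → skip
[2] flags=0000 GT?T → r1=0x22
[3] flags=0010 → (cmp)
[4] flags=0010 HI?T → r3=0x00
[5] flags=0010 EQ?F → skip
[6] flags=0010 LT?F → skip
[7] flags=1000 → (cmp)
[8] flags=1000 CS?F → skip
[9] flags=1000 VC?T → r1=0x20
[10] flags=1000 GE?F → skip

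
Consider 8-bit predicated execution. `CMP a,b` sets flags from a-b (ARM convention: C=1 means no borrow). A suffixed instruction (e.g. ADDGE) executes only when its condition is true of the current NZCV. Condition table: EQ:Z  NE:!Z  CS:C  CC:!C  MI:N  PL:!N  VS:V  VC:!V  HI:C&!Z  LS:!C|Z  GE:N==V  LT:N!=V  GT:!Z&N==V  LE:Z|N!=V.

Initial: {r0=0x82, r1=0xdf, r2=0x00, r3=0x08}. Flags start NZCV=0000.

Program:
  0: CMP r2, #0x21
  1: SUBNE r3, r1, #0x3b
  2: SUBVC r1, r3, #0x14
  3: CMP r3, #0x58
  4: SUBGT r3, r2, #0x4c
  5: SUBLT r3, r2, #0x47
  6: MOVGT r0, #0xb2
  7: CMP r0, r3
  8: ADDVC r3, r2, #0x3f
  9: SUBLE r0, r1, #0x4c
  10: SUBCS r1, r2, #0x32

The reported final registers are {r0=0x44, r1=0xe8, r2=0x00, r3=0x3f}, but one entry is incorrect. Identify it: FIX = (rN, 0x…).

FIX = (r1, 0x90)

[0] flags=1000 → (cmp)
[1] flags=1000 NE?T → r3=0xa4
[2] flags=1000 VC?T → r1=0x90
[3] flags=0011 → (cmp)
[4] flags=0011 GT?F → skip
[5] flags=0011 LT?T → r3=0xb9
[6] flags=0011 GT?F → skip
[7] flags=1000 → (cmp)
[8] flags=1000 VC?T → r3=0x3f
[9] flags=1000 LE?T → r0=0x44
[10] flags=1000 CS?F → skip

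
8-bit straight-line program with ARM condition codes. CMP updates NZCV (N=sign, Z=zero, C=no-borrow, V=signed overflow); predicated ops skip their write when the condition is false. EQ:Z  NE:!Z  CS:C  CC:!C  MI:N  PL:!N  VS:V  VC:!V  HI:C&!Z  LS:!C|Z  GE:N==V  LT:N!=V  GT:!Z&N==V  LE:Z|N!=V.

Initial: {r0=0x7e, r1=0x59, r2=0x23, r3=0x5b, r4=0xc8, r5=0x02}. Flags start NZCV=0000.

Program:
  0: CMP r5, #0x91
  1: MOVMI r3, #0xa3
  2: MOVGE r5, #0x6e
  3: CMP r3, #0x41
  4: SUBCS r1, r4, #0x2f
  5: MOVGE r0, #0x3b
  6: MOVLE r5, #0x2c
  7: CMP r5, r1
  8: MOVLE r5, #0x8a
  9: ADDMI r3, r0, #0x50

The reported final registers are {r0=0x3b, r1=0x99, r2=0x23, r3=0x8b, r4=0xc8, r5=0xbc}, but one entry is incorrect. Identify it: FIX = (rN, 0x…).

FIX = (r5, 0x6e)

0: ✓ CMP  NZCV=0000
1: · MOVMI
2: ✓ MOVGE  r5←0x6e
3: ✓ CMP  NZCV=0010
4: ✓ SUBCS  r1←0x99
5: ✓ MOVGE  r0←0x3b
6: · MOVLE
7: ✓ CMP  NZCV=1001
8: · MOVLE
9: ✓ ADDMI  r3←0x8b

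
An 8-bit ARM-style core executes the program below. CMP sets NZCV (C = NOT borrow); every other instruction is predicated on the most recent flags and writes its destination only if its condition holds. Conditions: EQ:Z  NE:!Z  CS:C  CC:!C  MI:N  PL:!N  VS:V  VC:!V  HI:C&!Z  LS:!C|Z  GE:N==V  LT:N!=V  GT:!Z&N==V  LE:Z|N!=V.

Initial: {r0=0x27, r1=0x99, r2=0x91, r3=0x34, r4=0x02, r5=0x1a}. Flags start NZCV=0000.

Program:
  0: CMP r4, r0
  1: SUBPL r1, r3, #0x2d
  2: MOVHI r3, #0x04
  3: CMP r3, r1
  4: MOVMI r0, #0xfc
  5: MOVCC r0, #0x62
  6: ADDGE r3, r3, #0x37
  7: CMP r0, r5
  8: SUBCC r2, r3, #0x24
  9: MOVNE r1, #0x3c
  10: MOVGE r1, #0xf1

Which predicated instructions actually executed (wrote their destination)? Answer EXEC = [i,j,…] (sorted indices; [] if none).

[0] flags=1000 → (cmp)
[1] flags=1000 PL?F → skip
[2] flags=1000 HI?F → skip
[3] flags=1001 → (cmp)
[4] flags=1001 MI?T → r0=0xfc
[5] flags=1001 CC?T → r0=0x62
[6] flags=1001 GE?T → r3=0x6b
[7] flags=0010 → (cmp)
[8] flags=0010 CC?F → skip
[9] flags=0010 NE?T → r1=0x3c
[10] flags=0010 GE?T → r1=0xf1

EXEC = [4,5,6,9,10]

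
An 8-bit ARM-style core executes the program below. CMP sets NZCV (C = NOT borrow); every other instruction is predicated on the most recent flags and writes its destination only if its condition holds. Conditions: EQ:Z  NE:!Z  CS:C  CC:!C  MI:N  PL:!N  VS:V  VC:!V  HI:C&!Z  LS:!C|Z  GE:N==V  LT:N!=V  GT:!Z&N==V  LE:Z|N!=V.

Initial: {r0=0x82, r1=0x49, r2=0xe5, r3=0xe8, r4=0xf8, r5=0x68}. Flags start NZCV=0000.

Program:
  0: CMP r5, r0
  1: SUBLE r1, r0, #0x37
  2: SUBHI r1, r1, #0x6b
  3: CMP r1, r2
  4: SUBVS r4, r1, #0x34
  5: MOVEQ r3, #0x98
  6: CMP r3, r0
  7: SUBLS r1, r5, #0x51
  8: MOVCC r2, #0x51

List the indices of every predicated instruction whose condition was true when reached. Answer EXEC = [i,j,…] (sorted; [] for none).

0: ✓ CMP  NZCV=1001
1: · SUBLE
2: · SUBHI
3: ✓ CMP  NZCV=0000
4: · SUBVS
5: · MOVEQ
6: ✓ CMP  NZCV=0010
7: · SUBLS
8: · MOVCC

EXEC = []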